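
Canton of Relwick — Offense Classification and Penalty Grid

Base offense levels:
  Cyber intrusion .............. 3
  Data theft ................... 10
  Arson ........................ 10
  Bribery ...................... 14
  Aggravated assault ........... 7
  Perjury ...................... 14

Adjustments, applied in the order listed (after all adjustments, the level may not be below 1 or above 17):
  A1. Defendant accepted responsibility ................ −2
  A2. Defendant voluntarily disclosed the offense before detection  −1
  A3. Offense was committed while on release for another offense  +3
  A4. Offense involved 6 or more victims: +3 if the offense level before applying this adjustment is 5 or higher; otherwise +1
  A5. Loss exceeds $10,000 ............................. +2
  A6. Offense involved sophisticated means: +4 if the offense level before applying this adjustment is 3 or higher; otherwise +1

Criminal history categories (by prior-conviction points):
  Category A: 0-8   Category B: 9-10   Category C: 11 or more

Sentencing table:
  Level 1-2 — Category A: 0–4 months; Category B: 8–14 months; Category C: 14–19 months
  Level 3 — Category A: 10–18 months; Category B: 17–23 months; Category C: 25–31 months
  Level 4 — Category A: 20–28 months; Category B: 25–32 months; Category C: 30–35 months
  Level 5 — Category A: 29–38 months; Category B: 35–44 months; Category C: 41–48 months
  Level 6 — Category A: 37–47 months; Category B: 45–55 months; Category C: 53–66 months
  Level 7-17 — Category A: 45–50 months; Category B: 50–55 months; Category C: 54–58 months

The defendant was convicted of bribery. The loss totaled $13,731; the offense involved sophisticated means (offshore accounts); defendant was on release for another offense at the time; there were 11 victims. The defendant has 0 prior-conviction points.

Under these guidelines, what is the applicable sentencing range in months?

45-50 months

Base offense level for bribery: 14.
A2 does not apply.
A3 applies: 14 + 3 = 17.
A4 applies (level before this adjustment is 17 ≥ 5, so +3): 17 + 3 = 20.
A5 applies: 20 + 2 = 22.
A6 applies (level before this adjustment is 22 ≥ 3, so +4): 22 + 4 = 26.
Level 26 exceeds the maximum of 17; capped at 17.
Final offense level: 17.
Criminal history: 0 prior points → Category A (0-8).
Level 17 falls in the 7-17 band.
Grid: Level 7-17 × Category A = 45-50 months.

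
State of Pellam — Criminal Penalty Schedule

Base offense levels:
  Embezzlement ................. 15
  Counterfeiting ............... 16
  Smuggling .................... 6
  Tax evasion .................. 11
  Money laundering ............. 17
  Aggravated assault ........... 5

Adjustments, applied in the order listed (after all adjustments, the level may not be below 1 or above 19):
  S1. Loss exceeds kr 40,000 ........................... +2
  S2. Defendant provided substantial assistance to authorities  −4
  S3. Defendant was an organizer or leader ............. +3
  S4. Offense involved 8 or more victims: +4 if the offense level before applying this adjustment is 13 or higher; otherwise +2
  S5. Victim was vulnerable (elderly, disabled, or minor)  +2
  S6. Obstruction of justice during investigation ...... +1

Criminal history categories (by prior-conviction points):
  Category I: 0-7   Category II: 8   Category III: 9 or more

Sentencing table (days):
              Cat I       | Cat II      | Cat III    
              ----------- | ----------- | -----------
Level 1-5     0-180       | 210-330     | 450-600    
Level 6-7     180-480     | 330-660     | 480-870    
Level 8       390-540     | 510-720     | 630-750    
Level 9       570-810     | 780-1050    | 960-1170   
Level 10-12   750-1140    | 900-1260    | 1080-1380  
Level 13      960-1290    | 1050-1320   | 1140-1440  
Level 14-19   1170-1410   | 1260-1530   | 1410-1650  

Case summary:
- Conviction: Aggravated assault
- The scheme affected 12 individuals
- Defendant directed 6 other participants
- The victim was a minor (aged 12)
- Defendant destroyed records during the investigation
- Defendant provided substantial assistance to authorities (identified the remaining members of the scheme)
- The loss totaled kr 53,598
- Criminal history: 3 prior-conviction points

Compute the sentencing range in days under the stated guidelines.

750-1140 days

Base offense level for aggravated assault: 5.
S1 applies: 5 + 2 = 7.
S2 applies: 7 − 4 = 3.
S3 applies: 3 + 3 = 6.
S4 applies (level before this adjustment is 6 < 13, so +2): 6 + 2 = 8.
S5 applies: 8 + 2 = 10.
S6 applies: 10 + 1 = 11.
Final offense level: 11.
Criminal history: 3 prior points → Category I (0-7).
Level 11 falls in the 10-12 band.
Grid: Level 10-12 × Category I = 750-1140 days.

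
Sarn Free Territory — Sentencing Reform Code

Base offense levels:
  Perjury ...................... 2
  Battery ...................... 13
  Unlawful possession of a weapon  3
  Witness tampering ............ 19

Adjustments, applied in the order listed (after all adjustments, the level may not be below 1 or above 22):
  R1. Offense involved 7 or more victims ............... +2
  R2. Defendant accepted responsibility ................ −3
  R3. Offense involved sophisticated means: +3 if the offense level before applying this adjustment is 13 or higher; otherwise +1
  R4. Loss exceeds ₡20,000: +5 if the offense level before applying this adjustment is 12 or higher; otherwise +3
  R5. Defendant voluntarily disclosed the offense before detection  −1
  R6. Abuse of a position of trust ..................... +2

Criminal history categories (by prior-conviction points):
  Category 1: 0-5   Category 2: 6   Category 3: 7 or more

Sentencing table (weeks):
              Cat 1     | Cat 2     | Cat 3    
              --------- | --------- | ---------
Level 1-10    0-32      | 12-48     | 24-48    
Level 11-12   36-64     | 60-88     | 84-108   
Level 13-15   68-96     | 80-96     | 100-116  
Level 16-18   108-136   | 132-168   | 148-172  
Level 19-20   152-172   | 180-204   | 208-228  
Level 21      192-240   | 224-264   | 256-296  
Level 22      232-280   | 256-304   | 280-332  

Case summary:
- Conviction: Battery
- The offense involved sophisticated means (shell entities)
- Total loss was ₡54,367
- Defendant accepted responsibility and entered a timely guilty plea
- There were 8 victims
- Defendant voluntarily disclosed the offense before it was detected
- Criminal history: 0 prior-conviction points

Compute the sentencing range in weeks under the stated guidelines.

108-136 weeks

Base offense level for battery: 13.
R1 applies: 13 + 2 = 15.
R2 applies: 15 − 3 = 12.
R3 applies (level before this adjustment is 12 < 13, so +1): 12 + 1 = 13.
R4 applies (level before this adjustment is 13 ≥ 12, so +5): 13 + 5 = 18.
R5 applies: 18 − 1 = 17.
Final offense level: 17.
Criminal history: 0 prior points → Category 1 (0-5).
Level 17 falls in the 16-18 band.
Grid: Level 16-18 × Category 1 = 108-136 weeks.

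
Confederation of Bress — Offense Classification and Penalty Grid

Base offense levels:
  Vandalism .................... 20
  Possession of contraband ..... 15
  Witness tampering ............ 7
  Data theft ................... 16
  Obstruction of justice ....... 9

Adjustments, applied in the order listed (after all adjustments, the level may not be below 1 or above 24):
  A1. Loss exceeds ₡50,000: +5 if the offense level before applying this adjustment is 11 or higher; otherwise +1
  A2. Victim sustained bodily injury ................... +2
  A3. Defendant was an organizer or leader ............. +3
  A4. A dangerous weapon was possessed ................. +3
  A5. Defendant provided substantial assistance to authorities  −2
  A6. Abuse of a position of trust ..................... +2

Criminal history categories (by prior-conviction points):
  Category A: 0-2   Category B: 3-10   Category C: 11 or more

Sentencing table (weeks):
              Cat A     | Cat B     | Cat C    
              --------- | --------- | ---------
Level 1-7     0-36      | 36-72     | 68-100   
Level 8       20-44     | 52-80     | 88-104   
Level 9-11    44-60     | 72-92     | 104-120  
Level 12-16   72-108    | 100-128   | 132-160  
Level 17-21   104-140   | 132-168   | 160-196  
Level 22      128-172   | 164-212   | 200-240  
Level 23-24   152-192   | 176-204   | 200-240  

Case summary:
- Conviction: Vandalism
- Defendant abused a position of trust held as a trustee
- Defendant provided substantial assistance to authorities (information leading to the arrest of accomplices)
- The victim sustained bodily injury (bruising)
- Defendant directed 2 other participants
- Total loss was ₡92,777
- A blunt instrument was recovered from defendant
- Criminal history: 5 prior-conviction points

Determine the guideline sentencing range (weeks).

Base offense level for vandalism: 20.
A1 applies (level before this adjustment is 20 ≥ 11, so +5): 20 + 5 = 25.
A2 applies: 25 + 2 = 27.
A3 applies: 27 + 3 = 30.
A4 applies: 30 + 3 = 33.
A5 applies: 33 − 2 = 31.
A6 applies: 31 + 2 = 33.
Level 33 exceeds the maximum of 24; capped at 24.
Final offense level: 24.
Criminal history: 5 prior points → Category B (3-10).
Level 24 falls in the 23-24 band.
Grid: Level 23-24 × Category B = 176-204 weeks.

176-204 weeks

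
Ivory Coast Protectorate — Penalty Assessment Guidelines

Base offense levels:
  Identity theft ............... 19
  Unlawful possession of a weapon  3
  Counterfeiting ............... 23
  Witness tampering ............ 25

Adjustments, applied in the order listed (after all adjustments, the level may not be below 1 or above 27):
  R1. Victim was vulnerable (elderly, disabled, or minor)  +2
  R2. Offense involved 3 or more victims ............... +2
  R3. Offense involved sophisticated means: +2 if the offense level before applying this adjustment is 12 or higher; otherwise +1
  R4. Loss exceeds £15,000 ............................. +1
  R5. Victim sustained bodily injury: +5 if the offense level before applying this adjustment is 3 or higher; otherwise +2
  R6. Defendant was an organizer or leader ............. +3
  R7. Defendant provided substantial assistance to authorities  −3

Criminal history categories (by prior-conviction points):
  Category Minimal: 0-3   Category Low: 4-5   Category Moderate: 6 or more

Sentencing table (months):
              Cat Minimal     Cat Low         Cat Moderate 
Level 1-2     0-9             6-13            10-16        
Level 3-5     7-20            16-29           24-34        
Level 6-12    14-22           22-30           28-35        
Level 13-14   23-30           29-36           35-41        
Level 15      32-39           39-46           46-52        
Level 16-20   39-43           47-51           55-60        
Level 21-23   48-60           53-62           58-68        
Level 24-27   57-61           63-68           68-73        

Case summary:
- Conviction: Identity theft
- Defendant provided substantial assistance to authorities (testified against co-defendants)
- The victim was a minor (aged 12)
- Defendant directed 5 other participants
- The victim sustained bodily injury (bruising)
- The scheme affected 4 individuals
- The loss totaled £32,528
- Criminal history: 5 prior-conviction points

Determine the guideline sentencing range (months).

63-68 months

Base offense level for identity theft: 19.
R1 applies: 19 + 2 = 21.
R2 applies: 21 + 2 = 23.
R3 does not apply.
R4 applies: 23 + 1 = 24.
R5 applies (level before this adjustment is 24 ≥ 3, so +5): 24 + 5 = 29.
R6 applies: 29 + 3 = 32.
R7 applies: 32 − 3 = 29.
Level 29 exceeds the maximum of 27; capped at 27.
Final offense level: 27.
Criminal history: 5 prior points → Category Low (4-5).
Level 27 falls in the 24-27 band.
Grid: Level 24-27 × Category Low = 63-68 months.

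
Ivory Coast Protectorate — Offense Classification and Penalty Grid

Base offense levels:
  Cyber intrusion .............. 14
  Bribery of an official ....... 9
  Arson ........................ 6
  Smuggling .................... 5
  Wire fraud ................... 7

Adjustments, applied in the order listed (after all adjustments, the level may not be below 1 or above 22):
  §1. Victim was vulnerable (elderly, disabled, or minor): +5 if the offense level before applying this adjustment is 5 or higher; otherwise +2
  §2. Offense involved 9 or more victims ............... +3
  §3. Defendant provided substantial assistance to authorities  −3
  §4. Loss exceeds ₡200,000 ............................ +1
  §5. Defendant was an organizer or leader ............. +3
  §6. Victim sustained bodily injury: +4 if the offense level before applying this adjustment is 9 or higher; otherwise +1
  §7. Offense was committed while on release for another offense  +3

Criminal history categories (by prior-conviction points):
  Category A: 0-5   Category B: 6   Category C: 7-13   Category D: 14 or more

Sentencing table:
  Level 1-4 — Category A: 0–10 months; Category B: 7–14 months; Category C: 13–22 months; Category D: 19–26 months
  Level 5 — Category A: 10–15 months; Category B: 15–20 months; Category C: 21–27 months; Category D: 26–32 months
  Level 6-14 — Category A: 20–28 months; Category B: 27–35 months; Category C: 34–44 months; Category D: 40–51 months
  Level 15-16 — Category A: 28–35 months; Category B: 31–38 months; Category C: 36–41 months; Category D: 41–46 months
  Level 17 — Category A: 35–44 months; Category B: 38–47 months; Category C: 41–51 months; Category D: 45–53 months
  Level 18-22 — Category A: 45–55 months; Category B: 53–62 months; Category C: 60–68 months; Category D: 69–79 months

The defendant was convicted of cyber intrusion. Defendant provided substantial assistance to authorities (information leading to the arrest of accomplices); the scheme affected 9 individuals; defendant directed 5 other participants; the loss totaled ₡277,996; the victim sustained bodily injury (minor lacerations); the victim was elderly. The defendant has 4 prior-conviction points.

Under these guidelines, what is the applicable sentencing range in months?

45-55 months

Base offense level for cyber intrusion: 14.
§1 applies (level before this adjustment is 14 ≥ 5, so +5): 14 + 5 = 19.
§2 applies: 19 + 3 = 22.
§3 applies: 22 − 3 = 19.
§4 applies: 19 + 1 = 20.
§5 applies: 20 + 3 = 23.
§6 applies (level before this adjustment is 23 ≥ 9, so +4): 23 + 4 = 27.
Level 27 exceeds the maximum of 22; capped at 22.
Final offense level: 22.
Criminal history: 4 prior points → Category A (0-5).
Level 22 falls in the 18-22 band.
Grid: Level 18-22 × Category A = 45-55 months.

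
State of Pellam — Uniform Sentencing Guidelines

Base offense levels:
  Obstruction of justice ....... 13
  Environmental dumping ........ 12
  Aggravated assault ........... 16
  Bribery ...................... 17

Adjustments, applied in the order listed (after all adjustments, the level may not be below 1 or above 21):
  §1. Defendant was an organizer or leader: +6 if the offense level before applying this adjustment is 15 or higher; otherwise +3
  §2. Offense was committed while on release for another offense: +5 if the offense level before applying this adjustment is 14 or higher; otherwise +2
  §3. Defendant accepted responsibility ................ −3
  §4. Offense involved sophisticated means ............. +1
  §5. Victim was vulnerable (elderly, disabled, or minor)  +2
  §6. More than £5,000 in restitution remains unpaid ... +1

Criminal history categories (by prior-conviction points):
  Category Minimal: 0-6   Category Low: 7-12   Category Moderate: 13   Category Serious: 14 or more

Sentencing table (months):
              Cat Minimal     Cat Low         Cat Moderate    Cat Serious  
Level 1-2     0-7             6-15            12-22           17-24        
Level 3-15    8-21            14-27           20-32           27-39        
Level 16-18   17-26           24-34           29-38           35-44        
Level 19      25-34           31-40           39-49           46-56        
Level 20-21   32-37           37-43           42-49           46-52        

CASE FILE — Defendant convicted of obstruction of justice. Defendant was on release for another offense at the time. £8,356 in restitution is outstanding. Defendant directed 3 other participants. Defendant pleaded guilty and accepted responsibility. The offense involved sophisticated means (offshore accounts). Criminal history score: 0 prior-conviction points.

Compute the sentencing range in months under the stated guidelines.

32-37 months

Base offense level for obstruction of justice: 13.
§1 applies (level before this adjustment is 13 < 15, so +3): 13 + 3 = 16.
§2 applies (level before this adjustment is 16 ≥ 14, so +5): 16 + 5 = 21.
§3 applies: 21 − 3 = 18.
§4 applies: 18 + 1 = 19.
§5 does not apply.
§6 applies: 19 + 1 = 20.
Final offense level: 20.
Criminal history: 0 prior points → Category Minimal (0-6).
Level 20 falls in the 20-21 band.
Grid: Level 20-21 × Category Minimal = 32-37 months.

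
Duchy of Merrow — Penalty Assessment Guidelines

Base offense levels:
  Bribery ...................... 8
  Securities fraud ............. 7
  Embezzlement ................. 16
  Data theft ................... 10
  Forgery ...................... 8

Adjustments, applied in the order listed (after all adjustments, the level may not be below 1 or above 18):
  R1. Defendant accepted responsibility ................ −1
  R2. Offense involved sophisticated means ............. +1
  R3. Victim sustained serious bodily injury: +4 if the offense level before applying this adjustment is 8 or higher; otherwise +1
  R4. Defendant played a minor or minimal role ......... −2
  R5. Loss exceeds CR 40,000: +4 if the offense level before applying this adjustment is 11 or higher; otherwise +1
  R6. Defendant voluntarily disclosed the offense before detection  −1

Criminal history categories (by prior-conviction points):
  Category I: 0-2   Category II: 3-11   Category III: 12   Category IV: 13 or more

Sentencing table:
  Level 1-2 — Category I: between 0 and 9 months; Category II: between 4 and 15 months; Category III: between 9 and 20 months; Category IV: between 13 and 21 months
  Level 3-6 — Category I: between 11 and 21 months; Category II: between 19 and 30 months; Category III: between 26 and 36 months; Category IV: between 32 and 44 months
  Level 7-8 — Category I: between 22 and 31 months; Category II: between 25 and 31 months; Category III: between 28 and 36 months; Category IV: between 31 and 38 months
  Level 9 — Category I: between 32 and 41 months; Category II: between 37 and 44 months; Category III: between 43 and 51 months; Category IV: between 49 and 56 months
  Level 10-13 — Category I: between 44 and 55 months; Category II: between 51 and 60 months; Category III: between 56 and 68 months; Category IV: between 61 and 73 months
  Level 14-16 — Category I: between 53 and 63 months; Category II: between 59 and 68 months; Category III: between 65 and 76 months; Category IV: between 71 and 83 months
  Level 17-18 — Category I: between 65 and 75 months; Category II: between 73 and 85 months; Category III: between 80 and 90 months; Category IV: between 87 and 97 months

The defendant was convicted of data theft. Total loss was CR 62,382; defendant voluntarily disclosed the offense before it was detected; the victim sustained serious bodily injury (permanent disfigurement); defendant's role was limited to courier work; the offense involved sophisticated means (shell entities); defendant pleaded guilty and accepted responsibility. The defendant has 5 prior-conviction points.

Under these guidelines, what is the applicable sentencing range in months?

Base offense level for data theft: 10.
R1 applies: 10 − 1 = 9.
R2 applies: 9 + 1 = 10.
R3 applies (level before this adjustment is 10 ≥ 8, so +4): 10 + 4 = 14.
R4 applies: 14 − 2 = 12.
R5 applies (level before this adjustment is 12 ≥ 11, so +4): 12 + 4 = 16.
R6 applies: 16 − 1 = 15.
Final offense level: 15.
Criminal history: 5 prior points → Category II (3-11).
Level 15 falls in the 14-16 band.
Grid: Level 14-16 × Category II = 59-68 months.

59-68 months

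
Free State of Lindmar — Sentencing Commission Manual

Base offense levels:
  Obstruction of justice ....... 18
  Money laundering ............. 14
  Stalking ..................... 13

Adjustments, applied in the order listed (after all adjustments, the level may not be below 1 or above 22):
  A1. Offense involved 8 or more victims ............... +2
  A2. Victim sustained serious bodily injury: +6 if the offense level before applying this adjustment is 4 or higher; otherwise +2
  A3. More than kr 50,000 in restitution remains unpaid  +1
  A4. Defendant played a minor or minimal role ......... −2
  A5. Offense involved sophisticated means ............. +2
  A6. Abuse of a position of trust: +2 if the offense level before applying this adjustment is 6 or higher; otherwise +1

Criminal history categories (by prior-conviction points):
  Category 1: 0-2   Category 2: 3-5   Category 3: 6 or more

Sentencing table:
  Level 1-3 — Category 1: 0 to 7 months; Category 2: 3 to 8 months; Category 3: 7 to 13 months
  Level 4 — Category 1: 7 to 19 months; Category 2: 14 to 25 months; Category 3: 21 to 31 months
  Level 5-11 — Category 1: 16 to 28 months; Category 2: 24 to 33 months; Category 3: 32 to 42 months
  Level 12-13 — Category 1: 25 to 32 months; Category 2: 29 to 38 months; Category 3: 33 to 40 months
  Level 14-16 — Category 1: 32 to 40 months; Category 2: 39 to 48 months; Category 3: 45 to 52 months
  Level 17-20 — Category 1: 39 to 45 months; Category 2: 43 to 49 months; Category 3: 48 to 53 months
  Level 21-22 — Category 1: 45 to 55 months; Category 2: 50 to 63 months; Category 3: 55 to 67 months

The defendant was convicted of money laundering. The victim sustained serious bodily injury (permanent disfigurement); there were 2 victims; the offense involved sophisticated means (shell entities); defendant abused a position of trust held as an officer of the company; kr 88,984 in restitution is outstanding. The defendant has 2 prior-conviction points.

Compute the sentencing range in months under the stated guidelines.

Base offense level for money laundering: 14.
A2 applies (level before this adjustment is 14 ≥ 4, so +6): 14 + 6 = 20.
A3 applies: 20 + 1 = 21.
A5 applies: 21 + 2 = 23.
A6 applies (level before this adjustment is 23 ≥ 6, so +2): 23 + 2 = 25.
Level 25 exceeds the maximum of 22; capped at 22.
Final offense level: 22.
Criminal history: 2 prior points → Category 1 (0-2).
Level 22 falls in the 21-22 band.
Grid: Level 21-22 × Category 1 = 45-55 months.

45-55 months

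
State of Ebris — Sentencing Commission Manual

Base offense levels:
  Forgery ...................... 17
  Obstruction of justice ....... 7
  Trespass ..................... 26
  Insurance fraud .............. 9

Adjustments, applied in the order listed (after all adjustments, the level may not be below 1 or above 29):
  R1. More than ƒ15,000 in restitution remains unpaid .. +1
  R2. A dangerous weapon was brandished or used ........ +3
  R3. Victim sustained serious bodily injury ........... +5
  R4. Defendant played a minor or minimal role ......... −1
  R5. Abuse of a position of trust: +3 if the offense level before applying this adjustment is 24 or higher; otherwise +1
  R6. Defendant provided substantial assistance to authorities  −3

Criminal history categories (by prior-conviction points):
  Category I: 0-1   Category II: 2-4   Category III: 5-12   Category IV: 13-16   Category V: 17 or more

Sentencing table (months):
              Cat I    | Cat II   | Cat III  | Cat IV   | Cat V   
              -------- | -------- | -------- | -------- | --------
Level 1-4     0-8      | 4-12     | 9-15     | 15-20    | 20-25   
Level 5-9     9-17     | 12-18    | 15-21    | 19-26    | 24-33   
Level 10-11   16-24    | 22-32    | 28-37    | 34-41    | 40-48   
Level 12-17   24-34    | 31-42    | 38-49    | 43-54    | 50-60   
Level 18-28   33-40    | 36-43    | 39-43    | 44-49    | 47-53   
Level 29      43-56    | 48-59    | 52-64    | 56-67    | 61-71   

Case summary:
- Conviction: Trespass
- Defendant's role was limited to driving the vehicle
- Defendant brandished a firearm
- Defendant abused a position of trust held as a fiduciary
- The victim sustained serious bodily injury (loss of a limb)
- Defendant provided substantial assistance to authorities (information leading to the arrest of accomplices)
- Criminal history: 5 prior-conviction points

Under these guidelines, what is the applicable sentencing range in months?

52-64 months

Base offense level for trespass: 26.
R2 applies: 26 + 3 = 29.
R3 applies: 29 + 5 = 34.
R4 applies: 34 − 1 = 33.
R5 applies (level before this adjustment is 33 ≥ 24, so +3): 33 + 3 = 36.
R6 applies: 36 − 3 = 33.
Level 33 exceeds the maximum of 29; capped at 29.
Final offense level: 29.
Criminal history: 5 prior points → Category III (5-12).
Level 29 falls in the 29 band.
Grid: Level 29 × Category III = 52-64 months.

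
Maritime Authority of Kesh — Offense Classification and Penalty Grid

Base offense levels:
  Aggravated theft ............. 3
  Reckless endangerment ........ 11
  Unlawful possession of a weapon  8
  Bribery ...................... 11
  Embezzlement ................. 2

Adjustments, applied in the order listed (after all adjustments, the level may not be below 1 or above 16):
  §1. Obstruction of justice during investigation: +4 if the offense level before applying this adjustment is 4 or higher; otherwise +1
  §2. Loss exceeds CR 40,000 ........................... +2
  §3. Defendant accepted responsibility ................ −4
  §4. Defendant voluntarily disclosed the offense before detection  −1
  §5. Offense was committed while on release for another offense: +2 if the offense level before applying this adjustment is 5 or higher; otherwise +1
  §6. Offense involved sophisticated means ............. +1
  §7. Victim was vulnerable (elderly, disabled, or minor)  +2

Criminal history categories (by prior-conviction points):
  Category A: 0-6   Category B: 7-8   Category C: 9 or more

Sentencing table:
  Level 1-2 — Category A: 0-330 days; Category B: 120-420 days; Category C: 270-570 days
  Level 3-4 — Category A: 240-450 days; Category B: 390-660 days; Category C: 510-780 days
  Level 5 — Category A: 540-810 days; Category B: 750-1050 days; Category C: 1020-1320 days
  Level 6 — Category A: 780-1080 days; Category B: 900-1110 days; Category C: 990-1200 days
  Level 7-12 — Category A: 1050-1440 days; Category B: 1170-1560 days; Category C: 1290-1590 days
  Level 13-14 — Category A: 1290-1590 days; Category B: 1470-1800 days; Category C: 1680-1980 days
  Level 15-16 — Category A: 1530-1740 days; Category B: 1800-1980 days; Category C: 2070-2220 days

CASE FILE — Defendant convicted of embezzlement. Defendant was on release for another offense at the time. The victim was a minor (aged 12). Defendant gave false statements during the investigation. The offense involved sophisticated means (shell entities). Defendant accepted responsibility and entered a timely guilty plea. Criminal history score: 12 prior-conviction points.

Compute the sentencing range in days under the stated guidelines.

510-780 days

Base offense level for embezzlement: 2.
§1 applies (level before this adjustment is 2 < 4, so +1): 2 + 1 = 3.
§3 applies: 3 − 4 = -1.
§4 does not apply.
§5 applies (level before this adjustment is -1 < 5, so +1): -1 + 1 = 0.
§6 applies: 0 + 1 = 1.
§7 applies: 1 + 2 = 3.
Final offense level: 3.
Criminal history: 12 prior points → Category C (9+).
Level 3 falls in the 3-4 band.
Grid: Level 3-4 × Category C = 510-780 days.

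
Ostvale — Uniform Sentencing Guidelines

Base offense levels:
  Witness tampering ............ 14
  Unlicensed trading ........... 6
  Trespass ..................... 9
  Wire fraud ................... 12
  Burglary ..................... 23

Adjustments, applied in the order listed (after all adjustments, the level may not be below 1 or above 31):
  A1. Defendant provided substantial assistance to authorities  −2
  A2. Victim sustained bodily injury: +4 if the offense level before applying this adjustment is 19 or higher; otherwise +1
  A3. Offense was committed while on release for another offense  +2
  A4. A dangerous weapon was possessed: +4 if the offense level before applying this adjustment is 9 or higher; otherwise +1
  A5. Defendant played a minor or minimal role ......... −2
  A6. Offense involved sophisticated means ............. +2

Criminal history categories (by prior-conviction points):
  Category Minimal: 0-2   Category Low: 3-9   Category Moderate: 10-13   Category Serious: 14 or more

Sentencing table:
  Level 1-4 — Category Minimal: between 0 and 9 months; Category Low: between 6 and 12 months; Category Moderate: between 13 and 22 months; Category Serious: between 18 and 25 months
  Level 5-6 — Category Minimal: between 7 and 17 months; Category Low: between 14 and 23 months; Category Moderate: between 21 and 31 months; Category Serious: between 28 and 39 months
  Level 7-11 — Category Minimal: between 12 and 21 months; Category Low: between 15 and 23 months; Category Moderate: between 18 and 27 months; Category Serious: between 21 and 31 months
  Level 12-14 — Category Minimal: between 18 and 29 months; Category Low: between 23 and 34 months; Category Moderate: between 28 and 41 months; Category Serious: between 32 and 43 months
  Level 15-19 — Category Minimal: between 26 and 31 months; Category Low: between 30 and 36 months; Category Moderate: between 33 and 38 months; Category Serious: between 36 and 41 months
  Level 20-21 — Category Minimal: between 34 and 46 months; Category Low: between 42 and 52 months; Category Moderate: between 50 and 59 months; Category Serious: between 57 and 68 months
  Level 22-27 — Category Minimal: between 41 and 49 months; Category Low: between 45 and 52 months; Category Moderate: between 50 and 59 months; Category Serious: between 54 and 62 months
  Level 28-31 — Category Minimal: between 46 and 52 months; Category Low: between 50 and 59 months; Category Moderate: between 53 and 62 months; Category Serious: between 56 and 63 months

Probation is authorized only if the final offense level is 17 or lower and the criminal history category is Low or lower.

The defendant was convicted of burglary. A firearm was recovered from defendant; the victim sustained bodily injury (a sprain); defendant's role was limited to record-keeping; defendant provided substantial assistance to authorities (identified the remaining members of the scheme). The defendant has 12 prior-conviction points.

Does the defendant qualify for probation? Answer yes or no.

Base offense level for burglary: 23.
A1 applies: 23 − 2 = 21.
A2 applies (level before this adjustment is 21 ≥ 19, so +4): 21 + 4 = 25.
A4 applies (level before this adjustment is 25 ≥ 9, so +4): 25 + 4 = 29.
A5 applies: 29 − 2 = 27.
A6 does not apply.
Final offense level: 27.
Criminal history: 12 prior points → Category Moderate (10-13).
Level 27 falls in the 22-27 band.
Grid: Level 22-27 × Category Moderate = 50-59 months.
Probation check: level 27 > 17 and category Moderate > Low → not eligible.

No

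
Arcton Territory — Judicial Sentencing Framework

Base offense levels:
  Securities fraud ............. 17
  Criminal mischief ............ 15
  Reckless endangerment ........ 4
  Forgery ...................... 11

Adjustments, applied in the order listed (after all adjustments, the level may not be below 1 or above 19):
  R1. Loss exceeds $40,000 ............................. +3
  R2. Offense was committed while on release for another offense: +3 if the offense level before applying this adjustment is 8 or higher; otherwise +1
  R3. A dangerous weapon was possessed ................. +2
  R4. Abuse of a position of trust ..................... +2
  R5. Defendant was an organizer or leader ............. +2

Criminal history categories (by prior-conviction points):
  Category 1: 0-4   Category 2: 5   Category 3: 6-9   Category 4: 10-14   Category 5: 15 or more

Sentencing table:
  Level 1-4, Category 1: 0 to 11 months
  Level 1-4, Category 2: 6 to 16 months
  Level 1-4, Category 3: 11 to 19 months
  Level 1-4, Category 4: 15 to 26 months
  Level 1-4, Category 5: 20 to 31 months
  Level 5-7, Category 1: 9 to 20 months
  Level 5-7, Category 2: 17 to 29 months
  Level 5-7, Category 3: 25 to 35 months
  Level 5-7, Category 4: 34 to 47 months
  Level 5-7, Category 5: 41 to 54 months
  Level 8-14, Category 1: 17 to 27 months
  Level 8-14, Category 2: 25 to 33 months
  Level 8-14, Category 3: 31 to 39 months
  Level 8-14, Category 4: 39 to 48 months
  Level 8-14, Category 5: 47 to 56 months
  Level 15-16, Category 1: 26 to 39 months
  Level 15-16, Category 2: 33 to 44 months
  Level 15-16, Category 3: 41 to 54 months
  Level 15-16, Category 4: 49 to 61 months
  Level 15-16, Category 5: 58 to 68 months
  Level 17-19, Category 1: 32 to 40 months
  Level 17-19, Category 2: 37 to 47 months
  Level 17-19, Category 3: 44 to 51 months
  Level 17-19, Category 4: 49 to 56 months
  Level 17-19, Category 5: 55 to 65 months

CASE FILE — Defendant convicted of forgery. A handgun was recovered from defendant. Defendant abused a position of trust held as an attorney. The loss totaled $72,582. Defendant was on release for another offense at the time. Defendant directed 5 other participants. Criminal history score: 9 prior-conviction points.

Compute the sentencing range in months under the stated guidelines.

44-51 months

Base offense level for forgery: 11.
R1 applies: 11 + 3 = 14.
R2 applies (level before this adjustment is 14 ≥ 8, so +3): 14 + 3 = 17.
R3 applies: 17 + 2 = 19.
R4 applies: 19 + 2 = 21.
R5 applies: 21 + 2 = 23.
Level 23 exceeds the maximum of 19; capped at 19.
Final offense level: 19.
Criminal history: 9 prior points → Category 3 (6-9).
Level 19 falls in the 17-19 band.
Grid: Level 17-19 × Category 3 = 44-51 months.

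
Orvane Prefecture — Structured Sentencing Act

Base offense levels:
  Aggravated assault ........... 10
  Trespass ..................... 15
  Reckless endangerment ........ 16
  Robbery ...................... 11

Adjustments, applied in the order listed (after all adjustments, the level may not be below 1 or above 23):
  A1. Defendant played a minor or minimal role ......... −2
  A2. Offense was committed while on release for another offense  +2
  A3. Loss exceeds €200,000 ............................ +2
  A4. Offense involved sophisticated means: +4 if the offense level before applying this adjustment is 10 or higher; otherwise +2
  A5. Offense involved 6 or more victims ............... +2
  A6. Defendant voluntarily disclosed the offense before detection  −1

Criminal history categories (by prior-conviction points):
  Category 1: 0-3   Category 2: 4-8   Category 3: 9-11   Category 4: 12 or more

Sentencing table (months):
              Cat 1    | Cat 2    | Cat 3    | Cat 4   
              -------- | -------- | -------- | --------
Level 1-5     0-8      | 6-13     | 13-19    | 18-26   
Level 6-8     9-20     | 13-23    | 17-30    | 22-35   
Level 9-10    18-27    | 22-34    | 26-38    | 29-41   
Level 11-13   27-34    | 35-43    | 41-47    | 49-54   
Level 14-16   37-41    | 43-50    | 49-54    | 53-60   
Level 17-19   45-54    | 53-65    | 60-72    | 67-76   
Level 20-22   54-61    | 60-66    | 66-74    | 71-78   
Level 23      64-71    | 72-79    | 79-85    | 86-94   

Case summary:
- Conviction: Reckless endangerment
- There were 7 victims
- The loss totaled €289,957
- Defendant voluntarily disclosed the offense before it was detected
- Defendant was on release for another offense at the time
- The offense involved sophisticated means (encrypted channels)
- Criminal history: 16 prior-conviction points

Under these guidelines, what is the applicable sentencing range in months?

Base offense level for reckless endangerment: 16.
A1 does not apply.
A2 applies: 16 + 2 = 18.
A3 applies: 18 + 2 = 20.
A4 applies (level before this adjustment is 20 ≥ 10, so +4): 20 + 4 = 24.
A5 applies: 24 + 2 = 26.
A6 applies: 26 − 1 = 25.
Level 25 exceeds the maximum of 23; capped at 23.
Final offense level: 23.
Criminal history: 16 prior points → Category 4 (12+).
Level 23 falls in the 23 band.
Grid: Level 23 × Category 4 = 86-94 months.

86-94 months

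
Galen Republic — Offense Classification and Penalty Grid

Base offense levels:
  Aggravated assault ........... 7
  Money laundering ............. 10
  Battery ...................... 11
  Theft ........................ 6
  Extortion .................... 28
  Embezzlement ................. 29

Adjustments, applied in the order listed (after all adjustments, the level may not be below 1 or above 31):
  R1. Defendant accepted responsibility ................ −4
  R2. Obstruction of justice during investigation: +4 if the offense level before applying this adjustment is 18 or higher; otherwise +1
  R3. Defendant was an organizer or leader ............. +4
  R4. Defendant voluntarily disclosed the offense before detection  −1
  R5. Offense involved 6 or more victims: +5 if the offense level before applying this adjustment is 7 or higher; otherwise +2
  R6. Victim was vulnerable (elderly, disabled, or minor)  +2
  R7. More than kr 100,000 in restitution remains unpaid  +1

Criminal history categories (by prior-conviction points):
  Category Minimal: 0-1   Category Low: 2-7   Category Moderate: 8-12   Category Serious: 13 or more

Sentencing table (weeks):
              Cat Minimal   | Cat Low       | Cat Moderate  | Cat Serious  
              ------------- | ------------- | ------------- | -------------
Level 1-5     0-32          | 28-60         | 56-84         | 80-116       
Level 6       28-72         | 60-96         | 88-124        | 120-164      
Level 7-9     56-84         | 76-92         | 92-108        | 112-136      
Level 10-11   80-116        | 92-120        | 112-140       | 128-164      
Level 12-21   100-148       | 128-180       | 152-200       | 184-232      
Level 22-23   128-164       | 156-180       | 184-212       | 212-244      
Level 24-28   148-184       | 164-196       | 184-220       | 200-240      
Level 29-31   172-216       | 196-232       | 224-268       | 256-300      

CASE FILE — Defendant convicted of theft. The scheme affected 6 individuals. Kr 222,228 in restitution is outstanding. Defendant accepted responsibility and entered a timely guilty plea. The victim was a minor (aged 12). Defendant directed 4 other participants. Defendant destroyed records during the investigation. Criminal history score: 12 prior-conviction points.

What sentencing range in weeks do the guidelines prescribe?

Base offense level for theft: 6.
R1 applies: 6 − 4 = 2.
R2 applies (level before this adjustment is 2 < 18, so +1): 2 + 1 = 3.
R3 applies: 3 + 4 = 7.
R4 does not apply.
R5 applies (level before this adjustment is 7 ≥ 7, so +5): 7 + 5 = 12.
R6 applies: 12 + 2 = 14.
R7 applies: 14 + 1 = 15.
Final offense level: 15.
Criminal history: 12 prior points → Category Moderate (8-12).
Level 15 falls in the 12-21 band.
Grid: Level 12-21 × Category Moderate = 152-200 weeks.

152-200 weeks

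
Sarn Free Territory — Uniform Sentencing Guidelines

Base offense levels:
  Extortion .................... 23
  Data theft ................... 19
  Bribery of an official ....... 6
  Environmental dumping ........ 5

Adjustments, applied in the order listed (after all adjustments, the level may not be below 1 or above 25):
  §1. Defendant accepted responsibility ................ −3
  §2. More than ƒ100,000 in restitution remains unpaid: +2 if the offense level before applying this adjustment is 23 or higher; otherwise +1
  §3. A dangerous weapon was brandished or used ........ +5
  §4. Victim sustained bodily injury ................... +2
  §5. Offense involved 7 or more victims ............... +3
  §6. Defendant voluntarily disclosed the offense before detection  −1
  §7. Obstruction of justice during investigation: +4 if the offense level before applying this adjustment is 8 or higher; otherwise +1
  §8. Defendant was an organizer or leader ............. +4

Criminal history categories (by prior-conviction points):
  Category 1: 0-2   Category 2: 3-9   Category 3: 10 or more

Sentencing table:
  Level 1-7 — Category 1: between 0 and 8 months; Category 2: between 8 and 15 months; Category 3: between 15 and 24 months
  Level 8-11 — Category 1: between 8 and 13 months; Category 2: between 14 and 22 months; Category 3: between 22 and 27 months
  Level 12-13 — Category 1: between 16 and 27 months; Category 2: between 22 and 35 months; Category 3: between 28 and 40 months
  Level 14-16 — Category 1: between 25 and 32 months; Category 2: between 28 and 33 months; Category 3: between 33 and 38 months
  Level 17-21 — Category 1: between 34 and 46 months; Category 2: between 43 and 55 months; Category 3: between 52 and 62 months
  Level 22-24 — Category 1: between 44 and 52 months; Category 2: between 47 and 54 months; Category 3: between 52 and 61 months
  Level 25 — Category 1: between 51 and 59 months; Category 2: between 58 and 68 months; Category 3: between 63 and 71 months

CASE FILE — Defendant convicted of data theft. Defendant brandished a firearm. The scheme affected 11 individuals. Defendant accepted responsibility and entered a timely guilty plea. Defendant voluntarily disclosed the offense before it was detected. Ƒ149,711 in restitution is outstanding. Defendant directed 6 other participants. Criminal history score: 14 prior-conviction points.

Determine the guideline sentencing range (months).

Base offense level for data theft: 19.
§1 applies: 19 − 3 = 16.
§2 applies (level before this adjustment is 16 < 23, so +1): 16 + 1 = 17.
§3 applies: 17 + 5 = 22.
§4 does not apply.
§5 applies: 22 + 3 = 25.
§6 applies: 25 − 1 = 24.
§8 applies: 24 + 4 = 28.
Level 28 exceeds the maximum of 25; capped at 25.
Final offense level: 25.
Criminal history: 14 prior points → Category 3 (10+).
Level 25 falls in the 25 band.
Grid: Level 25 × Category 3 = 63-71 months.

63-71 months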